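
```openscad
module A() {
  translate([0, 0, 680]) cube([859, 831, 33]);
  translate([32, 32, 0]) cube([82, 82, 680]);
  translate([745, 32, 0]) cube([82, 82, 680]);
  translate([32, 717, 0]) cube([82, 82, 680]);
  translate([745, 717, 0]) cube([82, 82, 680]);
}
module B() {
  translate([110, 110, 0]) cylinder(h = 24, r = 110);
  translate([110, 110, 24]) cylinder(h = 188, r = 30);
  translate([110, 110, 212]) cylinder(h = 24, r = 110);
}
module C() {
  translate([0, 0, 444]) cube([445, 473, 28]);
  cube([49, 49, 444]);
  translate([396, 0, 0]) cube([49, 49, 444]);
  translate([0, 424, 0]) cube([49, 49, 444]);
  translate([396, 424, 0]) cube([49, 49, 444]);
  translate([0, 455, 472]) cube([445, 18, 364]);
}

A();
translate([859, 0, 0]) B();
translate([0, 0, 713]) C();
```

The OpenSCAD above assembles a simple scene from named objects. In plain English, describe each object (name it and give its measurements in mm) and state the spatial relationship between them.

A is a table with a 859×831 mm rectangular top, 33 mm thick, top surface at z = 713 mm, supported by four 82×82 mm square legs, each inset 32 mm from the nearest pair of top edges, running from the floor.

B is a spool: two coaxial disc flanges of radius 110 mm and thickness 24 mm, joined by a core cylinder of radius 30 mm and height 188 mm. The lower flange rests on z = 0 and the three cylinders share a vertical axis.

C is a chair. The seat is a 445×473×28 mm slab with its top at z = 472 mm, on four 49×49 mm corner legs (flush with the seat edges, standing on z = 0). A flat backrest 18 mm thick, 364 mm tall, spans the full seat width and rises from the seat top along its +y edge, rear face flush with the rear of the seat.

The spool is against the table's +x side, with their −y faces flush. The chair is on top of the table.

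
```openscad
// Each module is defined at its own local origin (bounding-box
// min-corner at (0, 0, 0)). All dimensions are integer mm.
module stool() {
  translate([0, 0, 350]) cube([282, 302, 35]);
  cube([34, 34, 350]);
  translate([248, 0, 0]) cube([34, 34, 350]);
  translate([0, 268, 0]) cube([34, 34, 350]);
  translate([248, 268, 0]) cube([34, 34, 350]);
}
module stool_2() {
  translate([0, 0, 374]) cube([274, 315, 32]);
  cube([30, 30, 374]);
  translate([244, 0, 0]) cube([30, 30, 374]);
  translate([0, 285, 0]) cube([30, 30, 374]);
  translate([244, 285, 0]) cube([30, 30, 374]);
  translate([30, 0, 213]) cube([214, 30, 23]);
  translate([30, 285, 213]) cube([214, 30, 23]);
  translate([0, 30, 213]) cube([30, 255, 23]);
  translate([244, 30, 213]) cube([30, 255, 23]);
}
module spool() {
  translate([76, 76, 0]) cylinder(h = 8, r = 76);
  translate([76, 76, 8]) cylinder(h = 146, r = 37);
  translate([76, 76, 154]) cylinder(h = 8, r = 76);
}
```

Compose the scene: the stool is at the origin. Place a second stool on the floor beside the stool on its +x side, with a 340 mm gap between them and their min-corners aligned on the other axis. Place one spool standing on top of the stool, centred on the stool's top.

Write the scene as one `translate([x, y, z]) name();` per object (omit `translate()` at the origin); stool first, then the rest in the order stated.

stool();
translate([622, 0, 0]) stool_2();
translate([65, 75, 385]) spool();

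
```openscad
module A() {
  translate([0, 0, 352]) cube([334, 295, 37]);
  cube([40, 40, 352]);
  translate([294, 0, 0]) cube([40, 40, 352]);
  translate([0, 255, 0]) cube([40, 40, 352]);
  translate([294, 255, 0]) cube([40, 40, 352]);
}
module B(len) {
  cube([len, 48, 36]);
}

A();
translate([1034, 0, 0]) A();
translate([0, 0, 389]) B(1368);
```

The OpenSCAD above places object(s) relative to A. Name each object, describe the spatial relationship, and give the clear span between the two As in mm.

A is a stool. B is a beam. A beam spans the tops of two stools. The clear span between the two stools is 700 mm.

Second stool starts at x = 1034; first ends at x = 334; clear span = 1034 − 334 = 700 mm.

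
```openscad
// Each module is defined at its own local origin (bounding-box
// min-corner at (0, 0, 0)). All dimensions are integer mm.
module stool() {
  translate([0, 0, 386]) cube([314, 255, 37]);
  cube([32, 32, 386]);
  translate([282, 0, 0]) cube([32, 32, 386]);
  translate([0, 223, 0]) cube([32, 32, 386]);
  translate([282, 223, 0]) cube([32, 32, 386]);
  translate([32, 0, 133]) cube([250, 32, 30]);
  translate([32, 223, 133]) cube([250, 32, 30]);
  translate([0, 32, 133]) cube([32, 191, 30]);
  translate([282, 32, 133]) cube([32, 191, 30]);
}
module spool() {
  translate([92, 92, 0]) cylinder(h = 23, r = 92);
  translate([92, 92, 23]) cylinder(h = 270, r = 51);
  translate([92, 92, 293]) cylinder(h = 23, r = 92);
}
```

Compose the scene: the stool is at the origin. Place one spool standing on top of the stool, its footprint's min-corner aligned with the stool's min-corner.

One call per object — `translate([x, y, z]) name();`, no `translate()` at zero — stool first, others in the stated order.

stool();
translate([0, 0, 423]) spool();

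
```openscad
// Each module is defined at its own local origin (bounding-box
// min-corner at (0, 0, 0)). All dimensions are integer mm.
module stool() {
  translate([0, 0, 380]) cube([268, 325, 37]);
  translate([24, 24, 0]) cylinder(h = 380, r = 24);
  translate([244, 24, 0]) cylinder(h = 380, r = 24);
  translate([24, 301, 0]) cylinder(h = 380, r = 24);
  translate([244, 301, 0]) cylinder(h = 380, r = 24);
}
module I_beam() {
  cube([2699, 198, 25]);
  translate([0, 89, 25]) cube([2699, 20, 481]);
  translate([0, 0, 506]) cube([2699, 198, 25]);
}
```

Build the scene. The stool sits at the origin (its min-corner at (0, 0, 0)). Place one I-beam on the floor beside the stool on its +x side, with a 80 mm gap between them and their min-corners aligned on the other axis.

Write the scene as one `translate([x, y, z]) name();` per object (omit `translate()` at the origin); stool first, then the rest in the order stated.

stool();
translate([348, 0, 0]) I_beam();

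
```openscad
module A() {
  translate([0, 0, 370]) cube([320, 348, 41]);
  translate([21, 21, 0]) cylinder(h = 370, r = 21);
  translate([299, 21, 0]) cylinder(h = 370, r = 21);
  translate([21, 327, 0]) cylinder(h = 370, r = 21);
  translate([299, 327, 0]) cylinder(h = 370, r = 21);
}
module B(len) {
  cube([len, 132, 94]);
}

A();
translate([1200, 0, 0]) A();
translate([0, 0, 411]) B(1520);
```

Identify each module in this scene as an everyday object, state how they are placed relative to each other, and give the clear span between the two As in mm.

A is a stool. B is a beam. A beam spans the tops of two stools. The clear span between the two stools is 880 mm.

Second stool starts at x = 1200; first ends at x = 320; clear span = 1200 − 320 = 880 mm.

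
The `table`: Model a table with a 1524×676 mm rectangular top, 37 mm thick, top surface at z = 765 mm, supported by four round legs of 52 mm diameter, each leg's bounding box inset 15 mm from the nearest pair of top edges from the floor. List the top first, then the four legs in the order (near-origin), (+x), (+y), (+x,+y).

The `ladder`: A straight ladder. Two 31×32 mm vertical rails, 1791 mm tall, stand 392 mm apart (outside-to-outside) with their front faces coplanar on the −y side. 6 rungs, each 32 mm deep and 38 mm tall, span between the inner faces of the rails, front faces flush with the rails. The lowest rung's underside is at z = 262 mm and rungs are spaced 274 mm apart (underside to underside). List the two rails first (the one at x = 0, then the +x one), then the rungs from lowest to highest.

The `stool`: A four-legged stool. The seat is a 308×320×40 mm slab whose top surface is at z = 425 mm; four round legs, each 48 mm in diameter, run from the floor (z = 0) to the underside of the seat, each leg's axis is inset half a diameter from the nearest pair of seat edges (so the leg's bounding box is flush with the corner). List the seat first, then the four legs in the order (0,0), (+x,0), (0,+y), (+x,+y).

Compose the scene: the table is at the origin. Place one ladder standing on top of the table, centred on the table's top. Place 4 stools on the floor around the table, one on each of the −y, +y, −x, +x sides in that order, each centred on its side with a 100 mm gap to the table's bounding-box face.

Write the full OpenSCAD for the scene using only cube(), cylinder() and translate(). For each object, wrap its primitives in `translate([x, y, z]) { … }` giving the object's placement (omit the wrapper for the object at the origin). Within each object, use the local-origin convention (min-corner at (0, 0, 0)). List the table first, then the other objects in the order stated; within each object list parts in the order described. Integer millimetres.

translate([0, 0, 728]) cube([1524, 676, 37]);
translate([41, 41, 0]) cylinder(h = 728, r = 26);
translate([1483, 41, 0]) cylinder(h = 728, r = 26);
translate([41, 635, 0]) cylinder(h = 728, r = 26);
translate([1483, 635, 0]) cylinder(h = 728, r = 26);
translate([566, 322, 765]) {
  cube([31, 32, 1791]);
  translate([361, 0, 0]) cube([31, 32, 1791]);
  translate([31, 0, 262]) cube([330, 32, 38]);
  translate([31, 0, 536]) cube([330, 32, 38]);
  translate([31, 0, 810]) cube([330, 32, 38]);
  translate([31, 0, 1084]) cube([330, 32, 38]);
  translate([31, 0, 1358]) cube([330, 32, 38]);
  translate([31, 0, 1632]) cube([330, 32, 38]);
}
translate([608, -420, 0]) {
  translate([0, 0, 385]) cube([308, 320, 40]);
  translate([24, 24, 0]) cylinder(h = 385, r = 24);
  translate([284, 24, 0]) cylinder(h = 385, r = 24);
  translate([24, 296, 0]) cylinder(h = 385, r = 24);
  translate([284, 296, 0]) cylinder(h = 385, r = 24);
}
translate([608, 776, 0]) {
  translate([0, 0, 385]) cube([308, 320, 40]);
  translate([24, 24, 0]) cylinder(h = 385, r = 24);
  translate([284, 24, 0]) cylinder(h = 385, r = 24);
  translate([24, 296, 0]) cylinder(h = 385, r = 24);
  translate([284, 296, 0]) cylinder(h = 385, r = 24);
}
translate([-408, 178, 0]) {
  translate([0, 0, 385]) cube([308, 320, 40]);
  translate([24, 24, 0]) cylinder(h = 385, r = 24);
  translate([284, 24, 0]) cylinder(h = 385, r = 24);
  translate([24, 296, 0]) cylinder(h = 385, r = 24);
  translate([284, 296, 0]) cylinder(h = 385, r = 24);
}
translate([1624, 178, 0]) {
  translate([0, 0, 385]) cube([308, 320, 40]);
  translate([24, 24, 0]) cylinder(h = 385, r = 24);
  translate([284, 24, 0]) cylinder(h = 385, r = 24);
  translate([24, 296, 0]) cylinder(h = 385, r = 24);
  translate([284, 296, 0]) cylinder(h = 385, r = 24);
}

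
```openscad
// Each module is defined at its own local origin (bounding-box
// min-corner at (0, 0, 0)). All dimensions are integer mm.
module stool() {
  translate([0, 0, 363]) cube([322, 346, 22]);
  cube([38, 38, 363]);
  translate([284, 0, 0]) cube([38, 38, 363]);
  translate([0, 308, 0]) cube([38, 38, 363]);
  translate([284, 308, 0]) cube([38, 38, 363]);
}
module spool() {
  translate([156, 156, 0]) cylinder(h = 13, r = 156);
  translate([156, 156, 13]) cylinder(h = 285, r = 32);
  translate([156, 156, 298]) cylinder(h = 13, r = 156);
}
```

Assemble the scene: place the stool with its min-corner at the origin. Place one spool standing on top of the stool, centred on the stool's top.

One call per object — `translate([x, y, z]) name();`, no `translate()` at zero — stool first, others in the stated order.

stool();
translate([5, 17, 385]) spool();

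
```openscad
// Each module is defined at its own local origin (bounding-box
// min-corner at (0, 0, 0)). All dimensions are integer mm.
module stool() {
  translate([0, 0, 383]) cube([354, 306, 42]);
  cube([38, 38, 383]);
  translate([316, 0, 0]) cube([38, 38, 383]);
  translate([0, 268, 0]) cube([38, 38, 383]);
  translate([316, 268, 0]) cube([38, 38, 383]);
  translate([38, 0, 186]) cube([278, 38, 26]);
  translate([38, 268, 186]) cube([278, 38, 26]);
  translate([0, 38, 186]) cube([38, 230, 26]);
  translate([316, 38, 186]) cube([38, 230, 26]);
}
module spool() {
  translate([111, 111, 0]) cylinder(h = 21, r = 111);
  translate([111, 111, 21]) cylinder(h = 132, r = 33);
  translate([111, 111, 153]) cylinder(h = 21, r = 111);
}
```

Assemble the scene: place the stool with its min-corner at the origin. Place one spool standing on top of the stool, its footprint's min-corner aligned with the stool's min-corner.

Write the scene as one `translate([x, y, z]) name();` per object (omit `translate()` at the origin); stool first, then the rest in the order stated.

stool();
translate([0, 0, 425]) spool();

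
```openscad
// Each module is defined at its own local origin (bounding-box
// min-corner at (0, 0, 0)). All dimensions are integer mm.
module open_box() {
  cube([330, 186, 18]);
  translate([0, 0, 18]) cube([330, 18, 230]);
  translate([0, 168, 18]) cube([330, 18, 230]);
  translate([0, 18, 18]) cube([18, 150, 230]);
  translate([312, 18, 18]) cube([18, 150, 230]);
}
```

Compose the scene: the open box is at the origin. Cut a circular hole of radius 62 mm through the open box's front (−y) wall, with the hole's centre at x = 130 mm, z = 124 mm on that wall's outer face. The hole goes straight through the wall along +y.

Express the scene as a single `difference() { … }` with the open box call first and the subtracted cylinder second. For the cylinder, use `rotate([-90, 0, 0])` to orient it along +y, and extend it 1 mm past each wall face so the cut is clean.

difference() {
  open_box();
  translate([130, -1, 124]) rotate([-90, 0, 0]) cylinder(h = 20, r = 62);
}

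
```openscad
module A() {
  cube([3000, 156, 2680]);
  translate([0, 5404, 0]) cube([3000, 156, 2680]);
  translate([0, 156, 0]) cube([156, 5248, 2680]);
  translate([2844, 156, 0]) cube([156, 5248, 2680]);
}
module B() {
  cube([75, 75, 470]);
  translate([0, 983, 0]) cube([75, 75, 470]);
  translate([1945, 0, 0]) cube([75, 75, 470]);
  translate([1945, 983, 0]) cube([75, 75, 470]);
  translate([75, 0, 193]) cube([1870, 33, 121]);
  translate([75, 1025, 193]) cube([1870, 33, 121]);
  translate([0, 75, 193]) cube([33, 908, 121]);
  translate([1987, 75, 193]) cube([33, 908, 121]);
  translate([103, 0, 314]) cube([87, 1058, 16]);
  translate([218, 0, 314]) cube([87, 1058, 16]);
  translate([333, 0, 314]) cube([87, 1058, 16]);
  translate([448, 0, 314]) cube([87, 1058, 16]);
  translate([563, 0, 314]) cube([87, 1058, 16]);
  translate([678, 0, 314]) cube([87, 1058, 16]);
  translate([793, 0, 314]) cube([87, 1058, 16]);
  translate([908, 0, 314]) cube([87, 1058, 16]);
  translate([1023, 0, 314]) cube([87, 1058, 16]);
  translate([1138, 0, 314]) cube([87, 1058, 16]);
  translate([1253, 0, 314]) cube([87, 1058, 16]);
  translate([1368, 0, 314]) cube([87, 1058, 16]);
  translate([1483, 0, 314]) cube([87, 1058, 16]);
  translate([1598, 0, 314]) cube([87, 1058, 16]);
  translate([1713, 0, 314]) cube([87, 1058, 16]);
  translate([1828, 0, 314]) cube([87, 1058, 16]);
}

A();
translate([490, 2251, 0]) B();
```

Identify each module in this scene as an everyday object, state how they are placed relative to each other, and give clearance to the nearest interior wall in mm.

A is a house frame. B is a bed frame. The bed frame sits inside the house frame, centred. The clearance to the nearest interior wall is 334 mm.

Clearances: x = 334, y = 2095; minimum 334 mm.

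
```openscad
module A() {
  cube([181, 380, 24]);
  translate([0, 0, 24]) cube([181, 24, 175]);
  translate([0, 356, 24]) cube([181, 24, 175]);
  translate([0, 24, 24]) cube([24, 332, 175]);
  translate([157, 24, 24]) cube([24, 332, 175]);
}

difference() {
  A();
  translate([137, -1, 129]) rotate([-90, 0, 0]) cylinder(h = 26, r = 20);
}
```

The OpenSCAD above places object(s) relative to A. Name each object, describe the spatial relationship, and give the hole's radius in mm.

A is an open box. The open box has a circular hole through its front wall. The hole's radius is 20 mm.

The subtracted cylinder has r = 20 mm.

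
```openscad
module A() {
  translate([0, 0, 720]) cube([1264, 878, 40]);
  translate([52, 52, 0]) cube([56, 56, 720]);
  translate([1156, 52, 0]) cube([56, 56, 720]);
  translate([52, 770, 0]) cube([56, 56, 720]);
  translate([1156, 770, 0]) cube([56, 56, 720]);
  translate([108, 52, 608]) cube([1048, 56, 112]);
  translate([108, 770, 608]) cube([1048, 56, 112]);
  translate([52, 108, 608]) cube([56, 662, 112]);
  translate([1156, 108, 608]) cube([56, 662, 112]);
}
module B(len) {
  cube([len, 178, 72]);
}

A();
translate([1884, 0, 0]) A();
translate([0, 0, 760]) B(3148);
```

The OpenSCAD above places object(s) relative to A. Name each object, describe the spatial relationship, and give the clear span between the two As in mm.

Second table starts at x = 1884; first ends at x = 1264; clear span = 1884 − 1264 = 620 mm.

A is a table. B is a beam. A beam spans the tops of two tables. The clear span between the two tables is 620 mm.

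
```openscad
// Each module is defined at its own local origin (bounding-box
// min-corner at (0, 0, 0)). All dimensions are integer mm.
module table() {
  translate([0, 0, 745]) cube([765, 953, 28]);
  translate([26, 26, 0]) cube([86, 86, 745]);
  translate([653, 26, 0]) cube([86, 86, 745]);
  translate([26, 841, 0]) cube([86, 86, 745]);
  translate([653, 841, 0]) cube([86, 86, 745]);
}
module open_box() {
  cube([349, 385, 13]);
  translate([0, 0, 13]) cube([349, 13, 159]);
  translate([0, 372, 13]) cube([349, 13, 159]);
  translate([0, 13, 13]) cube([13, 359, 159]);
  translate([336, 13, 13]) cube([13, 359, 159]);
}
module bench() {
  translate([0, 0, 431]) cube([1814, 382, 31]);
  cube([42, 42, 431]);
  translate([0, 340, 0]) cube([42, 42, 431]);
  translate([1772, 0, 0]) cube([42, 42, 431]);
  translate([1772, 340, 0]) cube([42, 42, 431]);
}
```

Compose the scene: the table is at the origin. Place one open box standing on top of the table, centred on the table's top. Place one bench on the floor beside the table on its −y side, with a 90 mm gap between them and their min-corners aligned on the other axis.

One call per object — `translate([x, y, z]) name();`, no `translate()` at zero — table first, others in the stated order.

table();
translate([208, 284, 773]) open_box();
translate([0, -472, 0]) bench();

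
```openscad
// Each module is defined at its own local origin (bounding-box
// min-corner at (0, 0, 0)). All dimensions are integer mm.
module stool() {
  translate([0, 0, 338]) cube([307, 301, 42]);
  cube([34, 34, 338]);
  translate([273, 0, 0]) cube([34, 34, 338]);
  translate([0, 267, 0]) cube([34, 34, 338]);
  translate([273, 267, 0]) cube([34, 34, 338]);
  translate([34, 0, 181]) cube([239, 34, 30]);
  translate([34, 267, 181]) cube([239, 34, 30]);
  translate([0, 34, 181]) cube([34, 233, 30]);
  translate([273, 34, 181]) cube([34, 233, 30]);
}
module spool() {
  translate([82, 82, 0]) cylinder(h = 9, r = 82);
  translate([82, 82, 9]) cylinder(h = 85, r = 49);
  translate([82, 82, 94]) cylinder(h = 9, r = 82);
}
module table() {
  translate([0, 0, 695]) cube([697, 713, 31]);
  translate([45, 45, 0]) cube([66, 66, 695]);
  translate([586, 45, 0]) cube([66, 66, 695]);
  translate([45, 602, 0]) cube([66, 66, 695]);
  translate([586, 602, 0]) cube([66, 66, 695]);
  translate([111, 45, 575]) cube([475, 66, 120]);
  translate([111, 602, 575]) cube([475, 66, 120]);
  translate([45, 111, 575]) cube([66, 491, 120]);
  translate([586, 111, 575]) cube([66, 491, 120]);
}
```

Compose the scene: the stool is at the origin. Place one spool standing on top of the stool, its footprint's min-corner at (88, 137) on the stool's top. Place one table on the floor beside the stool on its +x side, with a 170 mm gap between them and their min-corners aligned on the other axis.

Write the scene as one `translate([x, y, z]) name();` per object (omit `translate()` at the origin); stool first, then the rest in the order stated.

stool();
translate([88, 137, 380]) spool();
translate([477, 0, 0]) table();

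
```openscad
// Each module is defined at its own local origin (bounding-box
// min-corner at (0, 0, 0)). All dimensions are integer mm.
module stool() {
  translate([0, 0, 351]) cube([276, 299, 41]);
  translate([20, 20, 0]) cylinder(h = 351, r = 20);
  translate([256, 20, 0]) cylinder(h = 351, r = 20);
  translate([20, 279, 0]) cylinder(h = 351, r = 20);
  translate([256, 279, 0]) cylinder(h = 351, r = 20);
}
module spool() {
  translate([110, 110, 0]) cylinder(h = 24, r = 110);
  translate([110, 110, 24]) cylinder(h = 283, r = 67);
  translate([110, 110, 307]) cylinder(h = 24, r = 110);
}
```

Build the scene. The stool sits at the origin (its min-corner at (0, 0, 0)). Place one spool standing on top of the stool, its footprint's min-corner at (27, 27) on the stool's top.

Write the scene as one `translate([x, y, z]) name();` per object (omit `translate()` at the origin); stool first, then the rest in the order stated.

stool();
translate([27, 27, 392]) spool();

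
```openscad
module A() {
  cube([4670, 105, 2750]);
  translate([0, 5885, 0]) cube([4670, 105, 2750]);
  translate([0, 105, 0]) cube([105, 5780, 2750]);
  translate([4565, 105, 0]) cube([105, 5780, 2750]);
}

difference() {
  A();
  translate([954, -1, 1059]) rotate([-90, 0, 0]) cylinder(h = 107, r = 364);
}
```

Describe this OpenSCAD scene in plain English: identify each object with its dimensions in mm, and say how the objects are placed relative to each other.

A is the wall frame of a small rectangular building: four walls, each 2750 mm tall and 105 mm thick, enclosing a footprint 4670 mm (x) by 5990 mm (y) outside-to-outside, with no floor or roof. The front and back walls (the −y and +y sides) span the full width; the two side walls fit between them.

The house frame has a circular hole of radius 364 mm through its front wall, centred at (x = 954, z = 1059).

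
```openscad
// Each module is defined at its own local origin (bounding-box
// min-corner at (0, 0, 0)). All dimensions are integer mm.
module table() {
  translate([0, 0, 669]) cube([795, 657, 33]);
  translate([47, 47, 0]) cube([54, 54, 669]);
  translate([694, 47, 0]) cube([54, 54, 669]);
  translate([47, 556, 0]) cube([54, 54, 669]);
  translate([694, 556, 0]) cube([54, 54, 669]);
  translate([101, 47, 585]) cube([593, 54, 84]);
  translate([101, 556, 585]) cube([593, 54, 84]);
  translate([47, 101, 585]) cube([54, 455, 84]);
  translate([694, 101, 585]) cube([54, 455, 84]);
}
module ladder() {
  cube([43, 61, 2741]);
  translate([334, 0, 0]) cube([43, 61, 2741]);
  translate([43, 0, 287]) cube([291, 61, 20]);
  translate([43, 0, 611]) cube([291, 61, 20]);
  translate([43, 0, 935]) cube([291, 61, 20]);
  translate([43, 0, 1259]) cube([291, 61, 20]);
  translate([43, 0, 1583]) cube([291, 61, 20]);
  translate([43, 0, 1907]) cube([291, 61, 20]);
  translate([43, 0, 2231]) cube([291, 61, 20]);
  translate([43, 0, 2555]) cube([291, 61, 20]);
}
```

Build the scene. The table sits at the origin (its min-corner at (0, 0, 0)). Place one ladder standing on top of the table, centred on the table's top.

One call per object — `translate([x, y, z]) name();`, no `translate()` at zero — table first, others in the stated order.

table();
translate([209, 298, 702]) ladder();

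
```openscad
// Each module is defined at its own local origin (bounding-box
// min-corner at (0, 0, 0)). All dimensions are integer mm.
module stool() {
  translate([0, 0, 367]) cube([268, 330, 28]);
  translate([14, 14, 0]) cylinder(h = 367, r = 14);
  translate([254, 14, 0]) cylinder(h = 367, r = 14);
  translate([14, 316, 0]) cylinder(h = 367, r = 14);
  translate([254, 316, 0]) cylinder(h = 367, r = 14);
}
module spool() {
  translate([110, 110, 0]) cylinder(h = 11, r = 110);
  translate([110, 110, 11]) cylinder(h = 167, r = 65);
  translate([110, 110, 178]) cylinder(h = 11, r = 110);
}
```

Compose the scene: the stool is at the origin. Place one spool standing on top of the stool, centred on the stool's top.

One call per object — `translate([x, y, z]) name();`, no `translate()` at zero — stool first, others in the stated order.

stool();
translate([24, 55, 395]) spool();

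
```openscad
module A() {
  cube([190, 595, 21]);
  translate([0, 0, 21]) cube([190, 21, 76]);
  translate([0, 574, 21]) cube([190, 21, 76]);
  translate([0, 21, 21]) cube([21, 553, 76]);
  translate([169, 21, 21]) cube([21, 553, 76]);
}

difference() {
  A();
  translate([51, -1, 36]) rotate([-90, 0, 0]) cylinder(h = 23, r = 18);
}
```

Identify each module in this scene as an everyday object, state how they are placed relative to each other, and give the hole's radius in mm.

A is an open box. The open box has a circular hole through its front wall. The hole's radius is 18 mm.

The subtracted cylinder has r = 18 mm.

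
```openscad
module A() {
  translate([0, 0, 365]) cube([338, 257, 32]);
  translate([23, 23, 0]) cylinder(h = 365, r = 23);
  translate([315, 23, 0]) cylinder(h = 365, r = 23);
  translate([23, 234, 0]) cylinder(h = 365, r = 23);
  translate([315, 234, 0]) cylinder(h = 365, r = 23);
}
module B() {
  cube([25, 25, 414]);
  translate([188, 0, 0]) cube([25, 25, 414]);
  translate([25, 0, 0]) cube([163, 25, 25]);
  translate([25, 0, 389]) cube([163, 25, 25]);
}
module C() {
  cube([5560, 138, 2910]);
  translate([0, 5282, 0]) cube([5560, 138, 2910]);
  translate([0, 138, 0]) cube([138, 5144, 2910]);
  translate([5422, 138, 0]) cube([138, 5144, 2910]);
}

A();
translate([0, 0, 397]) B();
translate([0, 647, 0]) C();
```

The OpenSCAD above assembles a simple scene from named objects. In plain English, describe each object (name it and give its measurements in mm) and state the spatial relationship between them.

A is a simple wooden stool: a rectangular seat 338 mm (x) by 257 mm (y), 32 mm thick, top face at z = 397 mm, on four round legs, each 46 mm in diameter. The legs rest on z = 0, each leg's axis is inset half a diameter from the nearest pair of seat edges (so the leg's bounding box is flush with the corner).

B is a picture frame with a 163×364 mm rectangular opening (x by z) and a uniform 25 mm border on every side. Frame depth is 25 mm along y. It is built from two vertical stiles running the full outside height and two horizontal rails spanning the gap between the stiles.

C is a box-shaped house frame (walls only): outside footprint 5560×5420 mm, wall height 2910 mm, wall thickness 138 mm. The two y-facing walls run the full x-width; the two x-facing walls fit between the inner faces of the y-facing walls.

The picture frame is on top of the stool. The house frame is on the floor beside the stool on its +y side.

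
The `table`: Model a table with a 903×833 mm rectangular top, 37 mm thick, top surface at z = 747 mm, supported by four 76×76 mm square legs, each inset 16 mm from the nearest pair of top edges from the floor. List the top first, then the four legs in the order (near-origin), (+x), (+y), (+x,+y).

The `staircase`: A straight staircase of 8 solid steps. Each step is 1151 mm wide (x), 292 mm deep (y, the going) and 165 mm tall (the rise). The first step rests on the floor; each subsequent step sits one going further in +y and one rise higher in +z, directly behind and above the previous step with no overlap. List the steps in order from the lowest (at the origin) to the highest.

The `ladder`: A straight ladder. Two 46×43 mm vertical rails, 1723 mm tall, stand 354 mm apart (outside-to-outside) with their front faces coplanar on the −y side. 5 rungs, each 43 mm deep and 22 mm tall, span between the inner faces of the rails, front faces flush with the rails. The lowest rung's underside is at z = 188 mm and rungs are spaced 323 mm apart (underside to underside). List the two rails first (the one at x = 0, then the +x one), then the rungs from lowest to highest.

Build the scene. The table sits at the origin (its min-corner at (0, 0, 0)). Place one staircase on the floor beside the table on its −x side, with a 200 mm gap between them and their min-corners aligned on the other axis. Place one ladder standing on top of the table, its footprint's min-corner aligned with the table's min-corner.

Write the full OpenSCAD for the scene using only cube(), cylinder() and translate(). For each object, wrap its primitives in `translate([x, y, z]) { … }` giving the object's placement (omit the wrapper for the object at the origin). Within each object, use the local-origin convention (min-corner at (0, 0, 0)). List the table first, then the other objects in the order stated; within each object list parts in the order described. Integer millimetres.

translate([0, 0, 710]) cube([903, 833, 37]);
translate([16, 16, 0]) cube([76, 76, 710]);
translate([811, 16, 0]) cube([76, 76, 710]);
translate([16, 741, 0]) cube([76, 76, 710]);
translate([811, 741, 0]) cube([76, 76, 710]);
translate([-1351, 0, 0]) {
  cube([1151, 292, 165]);
  translate([0, 292, 165]) cube([1151, 292, 165]);
  translate([0, 584, 330]) cube([1151, 292, 165]);
  translate([0, 876, 495]) cube([1151, 292, 165]);
  translate([0, 1168, 660]) cube([1151, 292, 165]);
  translate([0, 1460, 825]) cube([1151, 292, 165]);
  translate([0, 1752, 990]) cube([1151, 292, 165]);
  translate([0, 2044, 1155]) cube([1151, 292, 165]);
}
translate([0, 0, 747]) {
  cube([46, 43, 1723]);
  translate([308, 0, 0]) cube([46, 43, 1723]);
  translate([46, 0, 188]) cube([262, 43, 22]);
  translate([46, 0, 511]) cube([262, 43, 22]);
  translate([46, 0, 834]) cube([262, 43, 22]);
  translate([46, 0, 1157]) cube([262, 43, 22]);
  translate([46, 0, 1480]) cube([262, 43, 22]);
}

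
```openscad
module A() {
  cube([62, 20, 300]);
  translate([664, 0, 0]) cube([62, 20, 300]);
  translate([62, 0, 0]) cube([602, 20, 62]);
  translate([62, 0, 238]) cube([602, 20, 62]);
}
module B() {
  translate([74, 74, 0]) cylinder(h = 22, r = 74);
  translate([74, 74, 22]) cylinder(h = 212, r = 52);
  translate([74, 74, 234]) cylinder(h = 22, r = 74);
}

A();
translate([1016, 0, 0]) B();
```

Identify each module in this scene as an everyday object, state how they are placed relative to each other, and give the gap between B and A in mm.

The spool's nearest face is 290 mm from the picture frame's +x face.

A is a picture frame. B is a spool. The spool is on the floor beside the picture frame on its +x side. The gap between the spool and the picture frame is 290 mm.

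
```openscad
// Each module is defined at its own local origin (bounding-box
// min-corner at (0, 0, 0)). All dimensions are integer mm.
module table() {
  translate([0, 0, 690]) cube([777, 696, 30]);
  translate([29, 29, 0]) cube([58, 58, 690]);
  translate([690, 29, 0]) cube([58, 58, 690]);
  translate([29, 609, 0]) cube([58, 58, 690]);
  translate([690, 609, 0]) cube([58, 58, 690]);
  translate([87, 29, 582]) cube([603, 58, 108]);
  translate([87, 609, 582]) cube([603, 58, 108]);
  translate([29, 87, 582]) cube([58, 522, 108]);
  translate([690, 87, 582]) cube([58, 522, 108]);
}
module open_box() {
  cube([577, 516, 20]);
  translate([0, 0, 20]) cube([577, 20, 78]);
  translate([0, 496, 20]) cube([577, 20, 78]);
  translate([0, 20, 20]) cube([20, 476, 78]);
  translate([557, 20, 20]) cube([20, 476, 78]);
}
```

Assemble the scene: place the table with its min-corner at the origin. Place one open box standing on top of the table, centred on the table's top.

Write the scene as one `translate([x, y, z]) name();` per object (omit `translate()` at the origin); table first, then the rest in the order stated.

table();
translate([100, 90, 720]) open_box();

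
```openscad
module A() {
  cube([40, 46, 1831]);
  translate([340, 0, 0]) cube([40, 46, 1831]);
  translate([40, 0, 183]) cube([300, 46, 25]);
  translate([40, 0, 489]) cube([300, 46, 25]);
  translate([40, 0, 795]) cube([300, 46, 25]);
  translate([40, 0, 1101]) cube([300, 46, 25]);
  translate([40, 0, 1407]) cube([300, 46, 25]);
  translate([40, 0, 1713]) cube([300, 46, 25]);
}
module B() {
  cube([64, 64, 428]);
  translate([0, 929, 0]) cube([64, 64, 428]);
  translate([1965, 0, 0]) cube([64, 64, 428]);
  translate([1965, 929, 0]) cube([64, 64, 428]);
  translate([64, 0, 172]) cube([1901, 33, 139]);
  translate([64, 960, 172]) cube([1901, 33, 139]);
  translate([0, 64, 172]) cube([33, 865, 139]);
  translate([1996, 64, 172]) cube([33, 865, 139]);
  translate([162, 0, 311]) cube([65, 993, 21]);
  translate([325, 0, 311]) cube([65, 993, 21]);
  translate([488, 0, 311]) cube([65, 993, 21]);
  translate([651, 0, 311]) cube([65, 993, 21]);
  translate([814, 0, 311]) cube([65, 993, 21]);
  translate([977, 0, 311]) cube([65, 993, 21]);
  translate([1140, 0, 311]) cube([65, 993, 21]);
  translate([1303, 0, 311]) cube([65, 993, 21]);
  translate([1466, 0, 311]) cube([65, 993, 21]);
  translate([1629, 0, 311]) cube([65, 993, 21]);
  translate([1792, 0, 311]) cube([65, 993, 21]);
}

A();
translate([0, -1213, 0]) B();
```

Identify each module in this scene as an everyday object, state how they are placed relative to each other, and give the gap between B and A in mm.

A is a ladder. B is a bed frame. The bed frame is on the floor beside the ladder on its −y side. The gap between the bed frame and the ladder is 220 mm.

The bed frame's nearest face is 220 mm from the ladder's −y face.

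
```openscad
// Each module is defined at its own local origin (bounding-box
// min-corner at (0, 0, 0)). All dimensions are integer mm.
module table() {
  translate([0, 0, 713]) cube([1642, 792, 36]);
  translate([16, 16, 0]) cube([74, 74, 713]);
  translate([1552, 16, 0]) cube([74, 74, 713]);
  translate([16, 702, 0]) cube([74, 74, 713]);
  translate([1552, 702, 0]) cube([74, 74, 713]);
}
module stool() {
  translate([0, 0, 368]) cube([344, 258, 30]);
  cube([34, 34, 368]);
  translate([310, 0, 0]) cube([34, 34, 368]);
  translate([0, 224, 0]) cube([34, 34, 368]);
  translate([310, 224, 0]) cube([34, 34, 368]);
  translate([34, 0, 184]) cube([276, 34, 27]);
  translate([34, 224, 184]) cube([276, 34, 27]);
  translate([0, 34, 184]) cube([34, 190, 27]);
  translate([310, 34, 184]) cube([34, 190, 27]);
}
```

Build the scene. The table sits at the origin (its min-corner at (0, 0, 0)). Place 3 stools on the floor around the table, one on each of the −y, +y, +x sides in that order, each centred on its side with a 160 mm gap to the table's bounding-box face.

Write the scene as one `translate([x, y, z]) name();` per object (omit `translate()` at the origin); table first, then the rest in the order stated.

table();
translate([649, -418, 0]) stool();
translate([649, 952, 0]) stool();
translate([1802, 267, 0]) stool();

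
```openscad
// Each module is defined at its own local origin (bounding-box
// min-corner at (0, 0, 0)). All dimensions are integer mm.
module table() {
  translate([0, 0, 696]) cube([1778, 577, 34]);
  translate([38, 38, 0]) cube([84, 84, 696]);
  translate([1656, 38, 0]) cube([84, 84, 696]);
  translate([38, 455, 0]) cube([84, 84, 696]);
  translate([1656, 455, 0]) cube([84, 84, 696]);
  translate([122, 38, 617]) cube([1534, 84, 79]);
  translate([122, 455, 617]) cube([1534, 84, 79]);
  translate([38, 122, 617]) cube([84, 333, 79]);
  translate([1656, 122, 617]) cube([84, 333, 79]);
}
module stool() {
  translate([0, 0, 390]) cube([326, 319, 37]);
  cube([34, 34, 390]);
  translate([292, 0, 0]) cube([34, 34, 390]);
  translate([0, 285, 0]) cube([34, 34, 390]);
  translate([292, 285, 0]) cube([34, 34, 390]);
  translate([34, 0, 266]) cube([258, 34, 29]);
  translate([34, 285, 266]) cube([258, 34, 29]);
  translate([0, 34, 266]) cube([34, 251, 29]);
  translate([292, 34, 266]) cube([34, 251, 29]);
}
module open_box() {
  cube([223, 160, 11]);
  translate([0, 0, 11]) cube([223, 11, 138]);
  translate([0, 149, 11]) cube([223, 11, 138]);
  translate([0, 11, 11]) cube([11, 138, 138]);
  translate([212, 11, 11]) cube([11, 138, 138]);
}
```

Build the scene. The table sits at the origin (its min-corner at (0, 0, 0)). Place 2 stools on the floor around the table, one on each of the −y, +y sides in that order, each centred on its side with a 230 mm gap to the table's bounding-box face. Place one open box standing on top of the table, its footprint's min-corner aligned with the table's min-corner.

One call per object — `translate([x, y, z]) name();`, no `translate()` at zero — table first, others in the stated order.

table();
translate([726, -549, 0]) stool();
translate([726, 807, 0]) stool();
translate([0, 0, 730]) open_box();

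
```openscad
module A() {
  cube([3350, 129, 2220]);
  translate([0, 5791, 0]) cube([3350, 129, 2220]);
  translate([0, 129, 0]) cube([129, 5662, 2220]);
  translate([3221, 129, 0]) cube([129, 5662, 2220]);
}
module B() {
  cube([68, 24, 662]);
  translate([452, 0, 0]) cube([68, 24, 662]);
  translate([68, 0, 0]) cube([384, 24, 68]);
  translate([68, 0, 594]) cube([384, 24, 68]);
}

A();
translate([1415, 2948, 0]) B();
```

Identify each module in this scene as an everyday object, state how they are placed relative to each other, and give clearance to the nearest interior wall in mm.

A is a house frame. B is a picture frame. The picture frame sits inside the house frame, centred. The clearance to the nearest interior wall is 1286 mm.

Clearances: x = 1286, y = 2819; minimum 1286 mm.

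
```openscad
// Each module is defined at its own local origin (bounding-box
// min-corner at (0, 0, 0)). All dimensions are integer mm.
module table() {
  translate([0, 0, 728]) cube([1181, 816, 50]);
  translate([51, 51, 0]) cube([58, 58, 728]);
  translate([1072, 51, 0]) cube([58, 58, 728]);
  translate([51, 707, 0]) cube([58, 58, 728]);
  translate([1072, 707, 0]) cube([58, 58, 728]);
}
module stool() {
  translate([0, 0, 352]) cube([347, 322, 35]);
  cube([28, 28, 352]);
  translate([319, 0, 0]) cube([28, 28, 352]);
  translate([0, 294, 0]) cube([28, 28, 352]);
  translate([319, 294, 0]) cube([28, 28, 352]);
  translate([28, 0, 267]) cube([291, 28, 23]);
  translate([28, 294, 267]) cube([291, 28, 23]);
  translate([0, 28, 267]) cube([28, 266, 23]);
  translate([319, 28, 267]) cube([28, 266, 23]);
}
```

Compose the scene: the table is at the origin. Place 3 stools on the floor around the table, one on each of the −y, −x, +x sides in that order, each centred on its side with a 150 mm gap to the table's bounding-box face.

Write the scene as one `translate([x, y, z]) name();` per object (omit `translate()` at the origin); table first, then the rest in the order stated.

table();
translate([417, -472, 0]) stool();
translate([-497, 247, 0]) stool();
translate([1331, 247, 0]) stool();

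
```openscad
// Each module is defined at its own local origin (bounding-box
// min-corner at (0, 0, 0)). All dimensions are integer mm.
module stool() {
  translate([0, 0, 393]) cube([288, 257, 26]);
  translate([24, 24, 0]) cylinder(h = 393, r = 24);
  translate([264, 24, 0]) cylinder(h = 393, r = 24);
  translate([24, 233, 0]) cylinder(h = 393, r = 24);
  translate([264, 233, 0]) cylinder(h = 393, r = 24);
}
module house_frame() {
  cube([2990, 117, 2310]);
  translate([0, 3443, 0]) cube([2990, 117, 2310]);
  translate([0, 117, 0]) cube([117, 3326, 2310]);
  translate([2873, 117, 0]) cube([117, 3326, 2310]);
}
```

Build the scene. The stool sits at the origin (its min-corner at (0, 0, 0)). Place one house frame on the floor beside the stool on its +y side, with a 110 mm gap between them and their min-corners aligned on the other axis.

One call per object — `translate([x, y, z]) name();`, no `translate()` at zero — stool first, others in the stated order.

stool();
translate([0, 367, 0]) house_frame();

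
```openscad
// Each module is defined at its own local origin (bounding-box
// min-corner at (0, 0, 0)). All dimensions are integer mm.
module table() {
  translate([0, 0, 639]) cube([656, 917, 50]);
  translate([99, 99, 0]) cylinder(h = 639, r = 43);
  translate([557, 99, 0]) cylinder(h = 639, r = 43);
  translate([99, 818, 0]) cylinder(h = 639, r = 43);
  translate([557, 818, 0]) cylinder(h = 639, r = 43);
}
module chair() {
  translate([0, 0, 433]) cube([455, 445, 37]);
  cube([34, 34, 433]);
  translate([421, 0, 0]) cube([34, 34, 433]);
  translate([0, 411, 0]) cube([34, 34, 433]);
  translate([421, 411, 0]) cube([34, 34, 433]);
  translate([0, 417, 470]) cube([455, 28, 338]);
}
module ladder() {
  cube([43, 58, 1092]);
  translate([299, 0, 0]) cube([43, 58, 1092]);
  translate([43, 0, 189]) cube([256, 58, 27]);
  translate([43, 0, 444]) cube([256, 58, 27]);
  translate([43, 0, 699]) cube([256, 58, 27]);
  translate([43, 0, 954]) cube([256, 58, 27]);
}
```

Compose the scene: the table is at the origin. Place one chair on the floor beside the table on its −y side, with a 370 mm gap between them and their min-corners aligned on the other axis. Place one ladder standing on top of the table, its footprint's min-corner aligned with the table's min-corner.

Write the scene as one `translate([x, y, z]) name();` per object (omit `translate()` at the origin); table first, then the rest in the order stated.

table();
translate([0, -815, 0]) chair();
translate([0, 0, 689]) ladder();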